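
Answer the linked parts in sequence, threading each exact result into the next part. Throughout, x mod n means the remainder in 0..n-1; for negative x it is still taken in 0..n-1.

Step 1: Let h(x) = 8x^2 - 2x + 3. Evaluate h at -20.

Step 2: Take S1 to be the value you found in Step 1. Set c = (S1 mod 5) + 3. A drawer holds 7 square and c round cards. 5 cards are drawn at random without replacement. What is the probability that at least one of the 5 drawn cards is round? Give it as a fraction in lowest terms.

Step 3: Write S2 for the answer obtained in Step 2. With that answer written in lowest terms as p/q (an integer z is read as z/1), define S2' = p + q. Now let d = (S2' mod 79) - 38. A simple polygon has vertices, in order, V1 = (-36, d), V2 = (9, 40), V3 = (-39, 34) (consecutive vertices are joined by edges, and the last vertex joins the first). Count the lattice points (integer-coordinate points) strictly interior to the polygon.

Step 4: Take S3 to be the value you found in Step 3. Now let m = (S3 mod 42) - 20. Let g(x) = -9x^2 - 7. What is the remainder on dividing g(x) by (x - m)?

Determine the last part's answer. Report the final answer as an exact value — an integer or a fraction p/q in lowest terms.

-43

Step 1: 8*(-20)^2 - 2*(-20)^1 + 3 = (3200) + (40) + (3) = 3243; answer 3243
Step 2: S1 = 3243; c = 6; total draws C(13,5) = 1287; complement C(7,5) = 21; favorable 1287 - 21 = 1266; P = 422/429; answer 422/429
Step 3: S2 = 422/429; threaded value p + q = 851; d = 23; cross terms: (-36*40 - 9*23)=-1647, (9*34 - -39*40)=1866, (-39*23 - -36*34)=327; twice the area = |546| = 546; area = 273; boundary points = 1 + 6 + 1 = 8; strictly interior points = area - boundary/2 + 1 = 270; answer 270
Step 4: S3 = 270; m = -2; remainder = value at the root: -9*(-2)^2 - 7 = (-36) + (-7) = -43; answer -43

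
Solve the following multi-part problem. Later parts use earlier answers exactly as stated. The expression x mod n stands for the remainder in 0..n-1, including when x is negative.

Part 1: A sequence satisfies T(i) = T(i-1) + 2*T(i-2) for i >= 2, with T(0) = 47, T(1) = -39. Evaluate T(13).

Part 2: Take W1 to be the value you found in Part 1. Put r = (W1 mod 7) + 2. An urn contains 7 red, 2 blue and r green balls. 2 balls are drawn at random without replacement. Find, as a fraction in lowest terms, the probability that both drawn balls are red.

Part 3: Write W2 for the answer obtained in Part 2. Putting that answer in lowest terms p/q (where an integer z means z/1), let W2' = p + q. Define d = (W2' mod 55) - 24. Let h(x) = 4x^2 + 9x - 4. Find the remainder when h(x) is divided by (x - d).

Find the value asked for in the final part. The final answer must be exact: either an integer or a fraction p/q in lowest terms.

180

Part 1: T(2) = 1*(-39) + 2*(47) = 55; iterating: T(2)=55, T(3)=-23, T(4)=87, T(5)=41, T(6)=215, T(7)=297, T(8)=727, T(9)=1321, T(10)=2775, T(11)=5417, T(12)=10967, T(13)=21801; answer 21801
Part 2: W1 = 21801; r = 5; total draws C(14,2) = 91; favorable C(7,2) = 21; P = 3/13; answer 3/13
Part 3: W2 = 3/13; threaded value p + q = 16; d = -8; remainder = value at the root: 4*(-8)^2 + 9*(-8)^1 - 4 = (256) + (-72) + (-4) = 180; answer 180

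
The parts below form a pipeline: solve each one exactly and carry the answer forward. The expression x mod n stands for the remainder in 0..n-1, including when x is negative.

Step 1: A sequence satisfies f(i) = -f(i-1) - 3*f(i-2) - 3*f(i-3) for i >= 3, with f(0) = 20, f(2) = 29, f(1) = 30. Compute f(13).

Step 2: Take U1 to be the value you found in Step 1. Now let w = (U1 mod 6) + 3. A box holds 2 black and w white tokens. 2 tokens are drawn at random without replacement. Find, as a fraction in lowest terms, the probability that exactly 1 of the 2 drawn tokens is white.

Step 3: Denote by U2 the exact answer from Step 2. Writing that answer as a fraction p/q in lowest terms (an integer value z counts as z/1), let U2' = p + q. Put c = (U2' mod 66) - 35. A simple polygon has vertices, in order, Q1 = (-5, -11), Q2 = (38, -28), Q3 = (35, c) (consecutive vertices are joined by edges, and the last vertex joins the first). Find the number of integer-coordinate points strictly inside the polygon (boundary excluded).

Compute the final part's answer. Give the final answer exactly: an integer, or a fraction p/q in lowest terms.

360

Step 1: f(3) = -1*(29) - 3*(30) - 3*(20) = -179; iterating: f(3)=-179, f(4)=2, f(5)=448, f(6)=83, f(7)=-1433, f(8)=-160, f(9)=4210, f(10)=569, f(11)=-12719, f(12)=-1618, f(13)=38068; answer 38068
Step 2: U1 = 38068; w = 7; total draws C(9,2) = 36; favorable C(7,1)*C(2,1) = 14; P = 7/18; answer 7/18
Step 3: U2 = 7/18; threaded value p + q = 25; c = -10; cross terms: (-5*-28 - 38*-11)=558, (38*-10 - 35*-28)=600, (35*-11 - -5*-10)=-435; twice the area = |723| = 723; area = 723/2; boundary points = 1 + 3 + 1 = 5; strictly interior points = area - boundary/2 + 1 = 360; answer 360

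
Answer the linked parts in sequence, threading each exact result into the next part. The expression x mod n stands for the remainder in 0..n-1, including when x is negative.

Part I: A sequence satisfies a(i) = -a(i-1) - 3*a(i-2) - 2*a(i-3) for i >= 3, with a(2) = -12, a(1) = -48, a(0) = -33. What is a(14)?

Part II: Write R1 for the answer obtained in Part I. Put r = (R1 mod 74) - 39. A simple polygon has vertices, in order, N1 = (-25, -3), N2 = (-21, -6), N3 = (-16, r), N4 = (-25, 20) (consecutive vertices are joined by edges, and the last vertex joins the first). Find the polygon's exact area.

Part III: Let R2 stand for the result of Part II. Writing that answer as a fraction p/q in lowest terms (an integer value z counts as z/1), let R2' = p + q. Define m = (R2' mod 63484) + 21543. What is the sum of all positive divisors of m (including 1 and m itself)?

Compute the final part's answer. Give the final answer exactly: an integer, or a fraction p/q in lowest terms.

21650

Part I: a(3) = -1*(-12) - 3*(-48) - 2*(-33) = 222; iterating: a(3)=222, a(4)=-90, a(5)=-552, a(6)=378, a(7)=1458, a(8)=-1488, a(9)=-3642, a(10)=5190, a(11)=8712, a(12)=-16998, a(13)=-19518, a(14)=53088; answer 53088
Part II: R1 = 53088; r = -9; cross terms: (-25*-6 - -21*-3)=87, (-21*-9 - -16*-6)=93, (-16*20 - -25*-9)=-545, (-25*-3 - -25*20)=575; twice the area = |210| = 210; area = 105; answer 105
Part III: R2 = 105; threaded value p + q = 106; m = 21649; 21649 is prime, so its only divisors are 1 and 21649; sigma = 1 + 21649 = 21650; answer 21650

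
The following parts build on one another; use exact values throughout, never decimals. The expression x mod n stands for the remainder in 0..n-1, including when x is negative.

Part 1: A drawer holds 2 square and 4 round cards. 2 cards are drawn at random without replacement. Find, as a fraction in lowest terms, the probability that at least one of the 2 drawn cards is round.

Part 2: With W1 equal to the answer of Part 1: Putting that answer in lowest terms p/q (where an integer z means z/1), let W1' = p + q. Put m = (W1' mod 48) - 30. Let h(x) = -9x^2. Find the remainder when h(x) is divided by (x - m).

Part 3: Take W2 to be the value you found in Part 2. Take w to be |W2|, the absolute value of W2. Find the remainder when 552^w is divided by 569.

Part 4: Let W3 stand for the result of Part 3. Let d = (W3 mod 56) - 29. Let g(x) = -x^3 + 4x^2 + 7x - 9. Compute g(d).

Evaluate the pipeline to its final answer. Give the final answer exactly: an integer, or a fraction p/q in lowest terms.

Part 1: total draws C(6,2) = 15; complement C(2,2) = 1; favorable 15 - 1 = 14; P = 14/15; answer 14/15
Part 2: W1 = 14/15; threaded value p + q = 29; m = -1; remainder = value at the root: -9*(-1)^2 = (-9) = -9; answer -9
Part 3: W2 = -9; w = 9; squarings mod 569: 552^1=552, 552^2=289, 552^4=447, 552^8=90; 552^9 = 552^1 * 552^8 = 177 (mod 569); answer 177
Part 4: W3 = 177; d = -20; -1*(-20)^3 + 4*(-20)^2 + 7*(-20)^1 - 9 = (8000) + (1600) + (-140) + (-9) = 9451; answer 9451

9451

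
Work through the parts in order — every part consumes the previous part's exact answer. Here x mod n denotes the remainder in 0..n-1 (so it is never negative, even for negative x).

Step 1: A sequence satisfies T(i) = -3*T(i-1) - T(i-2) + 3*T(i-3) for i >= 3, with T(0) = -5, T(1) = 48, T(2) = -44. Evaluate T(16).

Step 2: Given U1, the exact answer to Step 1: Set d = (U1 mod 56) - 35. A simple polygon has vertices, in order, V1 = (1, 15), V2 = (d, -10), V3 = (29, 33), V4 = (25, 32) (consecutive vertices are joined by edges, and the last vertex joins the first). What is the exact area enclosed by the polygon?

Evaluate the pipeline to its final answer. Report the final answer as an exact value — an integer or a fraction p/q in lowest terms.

Step 1: T(3) = -3*(-44) - 1*(48) + 3*(-5) = 69; iterating: T(3)=69, T(4)=-19, T(5)=-144, T(6)=658, T(7)=-1887, T(8)=4571, T(9)=-9852, T(10)=19324, T(11)=-34407, T(12)=54341, T(13)=-70644, T(14)=54370, T(15)=70557, T(16)=-477973; answer -477973
Step 2: U1 = -477973; d = 8; cross terms: (1*-10 - 8*15)=-130, (8*33 - 29*-10)=554, (29*32 - 25*33)=103, (25*15 - 1*32)=343; twice the area = |870| = 870; area = 435; answer 435

435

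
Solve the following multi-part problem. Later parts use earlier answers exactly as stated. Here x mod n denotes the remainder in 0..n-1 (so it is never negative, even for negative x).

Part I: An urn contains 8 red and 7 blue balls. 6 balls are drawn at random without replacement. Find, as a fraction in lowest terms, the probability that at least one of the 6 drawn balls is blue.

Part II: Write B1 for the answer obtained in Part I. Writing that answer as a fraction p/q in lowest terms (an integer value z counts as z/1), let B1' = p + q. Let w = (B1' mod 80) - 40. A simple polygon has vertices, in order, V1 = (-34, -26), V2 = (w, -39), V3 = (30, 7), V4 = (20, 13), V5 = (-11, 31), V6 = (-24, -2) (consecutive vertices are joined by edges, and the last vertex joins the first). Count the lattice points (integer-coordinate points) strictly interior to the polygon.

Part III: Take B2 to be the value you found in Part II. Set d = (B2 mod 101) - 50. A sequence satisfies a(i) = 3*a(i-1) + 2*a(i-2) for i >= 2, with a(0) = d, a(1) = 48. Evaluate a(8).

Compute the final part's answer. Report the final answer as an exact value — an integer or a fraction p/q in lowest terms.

170930

Part I: total draws C(15,6) = 5005; complement C(8,6) = 28; favorable 5005 - 28 = 4977; P = 711/715; answer 711/715
Part II: B1 = 711/715; threaded value p + q = 1426; w = 26; cross terms: (-34*-39 - 26*-26)=2002, (26*7 - 30*-39)=1352, (30*13 - 20*7)=250, (20*31 - -11*13)=763, (-11*-2 - -24*31)=766, (-24*-26 - -34*-2)=556; twice the area = |5689| = 5689; area = 5689/2; boundary points = 1 + 2 + 2 + 1 + 1 + 2 = 9; strictly interior points = area - boundary/2 + 1 = 2841; answer 2841
Part III: B2 = 2841; d = -37; a(2) = 3*(48) + 2*(-37) = 70; iterating: a(2)=70, a(3)=306, a(4)=1058, a(5)=3786, a(6)=13474, a(7)=47994, a(8)=170930; answer 170930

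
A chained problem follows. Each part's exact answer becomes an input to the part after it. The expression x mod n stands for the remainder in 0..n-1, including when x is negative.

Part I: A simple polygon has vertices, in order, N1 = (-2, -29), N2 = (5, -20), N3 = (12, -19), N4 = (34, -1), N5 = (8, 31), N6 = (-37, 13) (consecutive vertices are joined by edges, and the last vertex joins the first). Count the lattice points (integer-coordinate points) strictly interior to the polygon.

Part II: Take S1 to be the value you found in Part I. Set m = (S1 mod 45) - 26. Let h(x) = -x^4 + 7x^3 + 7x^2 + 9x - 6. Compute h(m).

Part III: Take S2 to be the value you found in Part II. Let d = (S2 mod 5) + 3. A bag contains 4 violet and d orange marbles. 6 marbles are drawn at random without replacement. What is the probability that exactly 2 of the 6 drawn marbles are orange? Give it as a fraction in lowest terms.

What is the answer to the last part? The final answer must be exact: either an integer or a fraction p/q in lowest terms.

3/7

Part I: cross terms: (-2*-20 - 5*-29)=185, (5*-19 - 12*-20)=145, (12*-1 - 34*-19)=634, (34*31 - 8*-1)=1062, (8*13 - -37*31)=1251, (-37*-29 - -2*13)=1099; twice the area = |4376| = 4376; area = 2188; boundary points = 1 + 1 + 2 + 2 + 9 + 7 = 22; strictly interior points = area - boundary/2 + 1 = 2178; answer 2178
Part II: S1 = 2178; m = -8; -1*(-8)^4 + 7*(-8)^3 + 7*(-8)^2 + 9*(-8)^1 - 6 = (-4096) + (-3584) + (448) + (-72) + (-6) = -7310; answer -7310
Part III: S2 = -7310; d = 3; total draws C(7,6) = 7; favorable C(3,2)*C(4,4) = 3; P = 3/7; answer 3/7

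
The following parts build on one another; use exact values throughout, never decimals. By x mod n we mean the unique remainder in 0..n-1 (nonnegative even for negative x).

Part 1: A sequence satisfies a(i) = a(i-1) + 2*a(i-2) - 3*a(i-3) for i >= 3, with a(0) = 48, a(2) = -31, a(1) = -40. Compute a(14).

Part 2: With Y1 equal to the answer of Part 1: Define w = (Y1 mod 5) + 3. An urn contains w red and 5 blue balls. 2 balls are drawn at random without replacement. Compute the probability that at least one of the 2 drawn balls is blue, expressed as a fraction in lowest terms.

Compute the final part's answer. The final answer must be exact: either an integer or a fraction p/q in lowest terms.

Part 1: a(3) = 1*(-31) + 2*(-40) - 3*(48) = -255; iterating: a(3)=-255, a(4)=-197, a(5)=-614, a(6)=-243, a(7)=-880, a(8)=476, a(9)=-555, a(10)=3037, a(11)=499, a(12)=8238, a(13)=125, a(14)=15104; answer 15104
Part 2: Y1 = 15104; w = 7; total draws C(12,2) = 66; complement C(7,2) = 21; favorable 66 - 21 = 45; P = 15/22; answer 15/22

15/22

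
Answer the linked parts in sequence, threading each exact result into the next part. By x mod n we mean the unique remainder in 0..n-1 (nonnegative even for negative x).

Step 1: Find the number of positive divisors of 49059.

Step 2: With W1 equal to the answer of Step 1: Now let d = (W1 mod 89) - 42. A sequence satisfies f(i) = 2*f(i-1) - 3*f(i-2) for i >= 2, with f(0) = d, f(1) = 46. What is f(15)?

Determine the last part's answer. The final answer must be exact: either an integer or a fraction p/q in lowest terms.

208138

Step 1: 49059 = 3^3 * 23 * 79; number of divisors = (3+1) * (1+1) * (1+1) = 16; answer 16
Step 2: W1 = 16; d = -26; f(2) = 2*(46) - 3*(-26) = 170; iterating: f(2)=170, f(3)=202, f(4)=-106, f(5)=-818, f(6)=-1318, f(7)=-182, f(8)=3590, f(9)=7726, f(10)=4682, f(11)=-13814, f(12)=-41674, f(13)=-41906, f(14)=41210, f(15)=208138; answer 208138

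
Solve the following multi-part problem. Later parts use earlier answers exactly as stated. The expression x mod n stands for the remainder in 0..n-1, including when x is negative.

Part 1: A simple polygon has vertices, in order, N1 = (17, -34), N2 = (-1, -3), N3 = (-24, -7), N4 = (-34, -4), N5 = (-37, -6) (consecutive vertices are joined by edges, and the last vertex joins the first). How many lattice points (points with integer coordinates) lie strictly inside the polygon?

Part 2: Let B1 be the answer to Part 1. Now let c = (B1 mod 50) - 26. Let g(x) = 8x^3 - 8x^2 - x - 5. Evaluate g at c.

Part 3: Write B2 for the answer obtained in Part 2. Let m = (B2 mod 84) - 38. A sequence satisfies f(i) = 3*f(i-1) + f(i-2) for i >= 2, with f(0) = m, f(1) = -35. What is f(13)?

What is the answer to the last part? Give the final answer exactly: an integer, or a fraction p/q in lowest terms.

Part 1: cross terms: (17*-3 - -1*-34)=-85, (-1*-7 - -24*-3)=-65, (-24*-4 - -34*-7)=-142, (-34*-6 - -37*-4)=56, (-37*-34 - 17*-6)=1360; twice the area = |1124| = 1124; area = 562; boundary points = 1 + 1 + 1 + 1 + 2 = 6; strictly interior points = area - boundary/2 + 1 = 560; answer 560
Part 2: B1 = 560; c = -16; 8*(-16)^3 - 8*(-16)^2 - 1*(-16)^1 - 5 = (-32768) + (-2048) + (16) + (-5) = -34805; answer -34805
Part 3: B2 = -34805; m = 17; f(2) = 3*(-35) + 1*(17) = -88; iterating: f(2)=-88, f(3)=-299, f(4)=-985, f(5)=-3254, f(6)=-10747, f(7)=-35495, f(8)=-117232, f(9)=-387191, f(10)=-1278805, f(11)=-4223606, f(12)=-13949623, f(13)=-46072475; answer -46072475

-46072475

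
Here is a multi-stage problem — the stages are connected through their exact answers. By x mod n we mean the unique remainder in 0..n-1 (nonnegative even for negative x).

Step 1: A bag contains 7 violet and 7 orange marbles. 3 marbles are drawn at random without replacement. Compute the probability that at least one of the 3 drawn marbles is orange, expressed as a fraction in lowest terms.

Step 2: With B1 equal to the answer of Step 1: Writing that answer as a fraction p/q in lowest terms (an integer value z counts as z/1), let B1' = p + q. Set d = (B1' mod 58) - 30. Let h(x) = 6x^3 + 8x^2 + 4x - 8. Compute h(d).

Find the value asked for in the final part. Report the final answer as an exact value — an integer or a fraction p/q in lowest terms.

Step 1: total draws C(14,3) = 364; complement C(7,3) = 35; favorable 364 - 35 = 329; P = 47/52; answer 47/52
Step 2: B1 = 47/52; threaded value p + q = 99; d = 11; 6*(11)^3 + 8*(11)^2 + 4*(11)^1 - 8 = (7986) + (968) + (44) + (-8) = 8990; answer 8990

8990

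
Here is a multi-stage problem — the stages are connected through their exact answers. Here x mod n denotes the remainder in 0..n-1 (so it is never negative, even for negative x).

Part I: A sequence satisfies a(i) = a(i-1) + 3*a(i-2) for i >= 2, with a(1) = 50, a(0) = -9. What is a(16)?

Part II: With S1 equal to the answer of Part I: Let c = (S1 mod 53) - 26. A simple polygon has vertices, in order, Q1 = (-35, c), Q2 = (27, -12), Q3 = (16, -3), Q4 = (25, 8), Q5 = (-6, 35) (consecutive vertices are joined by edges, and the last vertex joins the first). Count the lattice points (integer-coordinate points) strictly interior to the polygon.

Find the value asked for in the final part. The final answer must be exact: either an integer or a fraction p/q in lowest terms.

1571

Part I: a(2) = 1*(50) + 3*(-9) = 23; iterating: a(2)=23, a(3)=173, a(4)=242, a(5)=761, a(6)=1487, a(7)=3770, a(8)=8231, a(9)=19541, a(10)=44234, a(11)=102857, a(12)=235559, a(13)=544130, a(14)=1250807, a(15)=2883197, a(16)=6635618; answer 6635618
Part II: S1 = 6635618; c = -8; cross terms: (-35*-12 - 27*-8)=636, (27*-3 - 16*-12)=111, (16*8 - 25*-3)=203, (25*35 - -6*8)=923, (-6*-8 - -35*35)=1273; twice the area = |3146| = 3146; area = 1573; boundary points = 2 + 1 + 1 + 1 + 1 = 6; strictly interior points = area - boundary/2 + 1 = 1571; answer 1571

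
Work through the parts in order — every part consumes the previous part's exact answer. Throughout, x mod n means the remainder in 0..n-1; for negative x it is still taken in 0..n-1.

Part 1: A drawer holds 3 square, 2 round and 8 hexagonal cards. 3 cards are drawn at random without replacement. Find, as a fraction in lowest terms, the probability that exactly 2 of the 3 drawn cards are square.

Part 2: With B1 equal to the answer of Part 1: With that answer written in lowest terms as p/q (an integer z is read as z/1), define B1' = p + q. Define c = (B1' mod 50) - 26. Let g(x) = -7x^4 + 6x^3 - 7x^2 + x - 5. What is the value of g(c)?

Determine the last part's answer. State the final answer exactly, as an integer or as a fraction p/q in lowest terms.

Part 1: total draws C(13,3) = 286; favorable C(3,2)*C(10,1) = 30; P = 15/143; answer 15/143
Part 2: B1 = 15/143; threaded value p + q = 158; c = -18; -7*(-18)^4 + 6*(-18)^3 - 7*(-18)^2 + 1*(-18)^1 - 5 = (-734832) + (-34992) + (-2268) + (-18) + (-5) = -772115; answer -772115

-772115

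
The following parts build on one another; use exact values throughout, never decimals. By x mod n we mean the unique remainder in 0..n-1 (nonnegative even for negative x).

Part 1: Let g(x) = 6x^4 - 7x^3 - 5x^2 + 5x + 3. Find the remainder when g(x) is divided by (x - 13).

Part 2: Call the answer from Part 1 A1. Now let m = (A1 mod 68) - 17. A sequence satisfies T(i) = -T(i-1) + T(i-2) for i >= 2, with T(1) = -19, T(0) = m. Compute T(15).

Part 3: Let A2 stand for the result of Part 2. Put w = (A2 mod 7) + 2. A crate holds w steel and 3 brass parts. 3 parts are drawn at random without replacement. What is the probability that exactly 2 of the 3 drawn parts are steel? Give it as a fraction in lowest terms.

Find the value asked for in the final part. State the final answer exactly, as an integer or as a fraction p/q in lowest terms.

21/40

Part 1: remainder = value at the root: 6*(13)^4 - 7*(13)^3 - 5*(13)^2 + 5*(13)^1 + 3 = (171366) + (-15379) + (-845) + (65) + (3) = 155210; answer 155210
Part 2: A1 = 155210; m = 17; T(2) = -1*(-19) + 1*(17) = 36; iterating: T(2)=36, T(3)=-55, T(4)=91, T(5)=-146, T(6)=237, T(7)=-383, T(8)=620, T(9)=-1003, T(10)=1623, T(11)=-2626, T(12)=4249, T(13)=-6875, T(14)=11124, T(15)=-17999; answer -17999
Part 3: A2 = -17999; w = 7; total draws C(10,3) = 120; favorable C(7,2)*C(3,1) = 63; P = 21/40; answer 21/40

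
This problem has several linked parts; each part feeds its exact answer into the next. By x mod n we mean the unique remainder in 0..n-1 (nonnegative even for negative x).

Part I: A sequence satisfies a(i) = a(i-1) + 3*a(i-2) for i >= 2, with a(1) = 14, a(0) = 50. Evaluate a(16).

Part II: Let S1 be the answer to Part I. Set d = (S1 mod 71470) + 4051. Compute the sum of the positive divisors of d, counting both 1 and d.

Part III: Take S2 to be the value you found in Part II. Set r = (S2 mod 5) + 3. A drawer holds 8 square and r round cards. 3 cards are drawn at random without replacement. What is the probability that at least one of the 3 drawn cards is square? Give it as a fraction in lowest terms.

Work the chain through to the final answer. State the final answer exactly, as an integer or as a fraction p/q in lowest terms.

86/91

Part I: a(2) = 1*(14) + 3*(50) = 164; iterating: a(2)=164, a(3)=206, a(4)=698, a(5)=1316, a(6)=3410, a(7)=7358, a(8)=17588, a(9)=39662, a(10)=92426, a(11)=211412, a(12)=488690, a(13)=1122926, a(14)=2588996, a(15)=5957774, a(16)=13724762; answer 13724762
Part II: S1 = 13724762; d = 6573; 6573 = 3 * 7 * 313; sigma = (1 + 3) * (1 + 7) * (1 + 313) = 4 * 8 * 314 = 10048; answer 10048
Part III: S2 = 10048; r = 6; total draws C(14,3) = 364; complement C(6,3) = 20; favorable 364 - 20 = 344; P = 86/91; answer 86/91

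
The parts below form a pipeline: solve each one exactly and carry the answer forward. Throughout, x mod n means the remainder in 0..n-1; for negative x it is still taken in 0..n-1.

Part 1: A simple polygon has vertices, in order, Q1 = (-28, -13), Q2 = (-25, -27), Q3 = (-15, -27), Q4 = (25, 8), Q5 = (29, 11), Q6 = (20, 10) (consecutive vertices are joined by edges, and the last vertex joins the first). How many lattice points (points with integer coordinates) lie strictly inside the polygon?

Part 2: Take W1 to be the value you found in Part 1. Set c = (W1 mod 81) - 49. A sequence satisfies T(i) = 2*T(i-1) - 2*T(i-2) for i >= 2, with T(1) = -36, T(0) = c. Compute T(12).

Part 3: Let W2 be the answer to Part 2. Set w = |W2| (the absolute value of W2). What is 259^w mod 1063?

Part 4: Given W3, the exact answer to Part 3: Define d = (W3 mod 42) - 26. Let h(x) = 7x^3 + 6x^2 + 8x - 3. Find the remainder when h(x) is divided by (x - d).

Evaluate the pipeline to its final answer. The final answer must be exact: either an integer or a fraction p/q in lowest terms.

Part 1: cross terms: (-28*-27 - -25*-13)=431, (-25*-27 - -15*-27)=270, (-15*8 - 25*-27)=555, (25*11 - 29*8)=43, (29*10 - 20*11)=70, (20*-13 - -28*10)=20; twice the area = |1389| = 1389; area = 1389/2; boundary points = 1 + 10 + 5 + 1 + 1 + 1 = 19; strictly interior points = area - boundary/2 + 1 = 686; answer 686
Part 2: W1 = 686; c = -11; T(2) = 2*(-36) - 2*(-11) = -50; iterating: T(2)=-50, T(3)=-28, T(4)=44, T(5)=144, T(6)=200, T(7)=112, T(8)=-176, T(9)=-576, T(10)=-800, T(11)=-448, T(12)=704; answer 704
Part 3: W2 = 704; w = 704; squarings mod 1063: 259^1=259, 259^2=112, 259^4=851, 259^8=298, 259^16=575, 259^32=32, 259^64=1024, 259^128=458, 259^256=353, 259^512=238; 259^704 = 259^64 * 259^128 * 259^512 = 844 (mod 1063); answer 844
Part 4: W3 = 844; d = -22; remainder = value at the root: 7*(-22)^3 + 6*(-22)^2 + 8*(-22)^1 - 3 = (-74536) + (2904) + (-176) + (-3) = -71811; answer -71811

-71811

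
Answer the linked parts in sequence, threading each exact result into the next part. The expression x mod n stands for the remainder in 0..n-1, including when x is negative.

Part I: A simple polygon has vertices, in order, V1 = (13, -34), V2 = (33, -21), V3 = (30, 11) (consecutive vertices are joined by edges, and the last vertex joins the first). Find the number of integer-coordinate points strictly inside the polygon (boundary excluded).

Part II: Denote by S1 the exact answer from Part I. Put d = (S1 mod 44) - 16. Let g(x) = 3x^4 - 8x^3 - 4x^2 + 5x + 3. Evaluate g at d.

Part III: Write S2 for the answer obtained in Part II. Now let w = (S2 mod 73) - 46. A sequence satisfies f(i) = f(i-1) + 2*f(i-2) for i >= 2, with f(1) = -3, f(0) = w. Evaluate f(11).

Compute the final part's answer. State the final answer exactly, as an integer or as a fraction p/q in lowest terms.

-15689

Part I: cross terms: (13*-21 - 33*-34)=849, (33*11 - 30*-21)=993, (30*-34 - 13*11)=-1163; twice the area = |679| = 679; area = 679/2; boundary points = 1 + 1 + 1 = 3; strictly interior points = area - boundary/2 + 1 = 339; answer 339
Part II: S1 = 339; d = 15; 3*(15)^4 - 8*(15)^3 - 4*(15)^2 + 5*(15)^1 + 3 = (151875) + (-27000) + (-900) + (75) + (3) = 124053; answer 124053
Part III: S2 = 124053; w = -20; f(2) = 1*(-3) + 2*(-20) = -43; iterating: f(2)=-43, f(3)=-49, f(4)=-135, f(5)=-233, f(6)=-503, f(7)=-969, f(8)=-1975, f(9)=-3913, f(10)=-7863, f(11)=-15689; answer -15689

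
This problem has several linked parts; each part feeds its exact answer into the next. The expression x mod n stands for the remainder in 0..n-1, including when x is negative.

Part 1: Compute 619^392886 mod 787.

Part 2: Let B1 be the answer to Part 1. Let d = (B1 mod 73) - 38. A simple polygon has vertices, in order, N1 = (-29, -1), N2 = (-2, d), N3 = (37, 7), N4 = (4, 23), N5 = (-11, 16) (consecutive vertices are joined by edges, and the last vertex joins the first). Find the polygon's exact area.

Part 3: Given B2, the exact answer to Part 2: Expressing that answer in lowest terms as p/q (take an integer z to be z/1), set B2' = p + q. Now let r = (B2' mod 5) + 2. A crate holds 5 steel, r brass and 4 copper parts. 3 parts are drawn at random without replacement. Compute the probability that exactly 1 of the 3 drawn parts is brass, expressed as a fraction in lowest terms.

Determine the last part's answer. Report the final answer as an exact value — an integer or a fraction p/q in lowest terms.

27/55

Part 1: squarings mod 787: 619^1=619, 619^2=679, 619^4=646, 619^8=206, 619^16=725, 619^32=696, 619^64=411, 619^128=503, 619^256=382, 619^512=329, 619^1024=422, 619^2048=222, 619^4096=490, 619^8192=65, 619^16384=290, 619^32768=678, 619^65536=76, 619^131072=267, 619^262144=459; 619^392886 = 619^2 * 619^4 * 619^16 * 619^32 * 619^128 * 619^512 * 619^1024 * 619^2048 * 619^4096 * 619^8192 * 619^16384 * 619^32768 * 619^65536 * 619^262144 = 715 (mod 787); answer 715
Part 2: B1 = 715; d = 20; cross terms: (-29*20 - -2*-1)=-582, (-2*7 - 37*20)=-754, (37*23 - 4*7)=823, (4*16 - -11*23)=317, (-11*-1 - -29*16)=475; twice the area = |279| = 279; area = 279/2; answer 279/2
Part 3: B2 = 279/2; threaded value p + q = 281; r = 3; total draws C(12,3) = 220; favorable C(3,1)*C(9,2) = 108; P = 27/55; answer 27/55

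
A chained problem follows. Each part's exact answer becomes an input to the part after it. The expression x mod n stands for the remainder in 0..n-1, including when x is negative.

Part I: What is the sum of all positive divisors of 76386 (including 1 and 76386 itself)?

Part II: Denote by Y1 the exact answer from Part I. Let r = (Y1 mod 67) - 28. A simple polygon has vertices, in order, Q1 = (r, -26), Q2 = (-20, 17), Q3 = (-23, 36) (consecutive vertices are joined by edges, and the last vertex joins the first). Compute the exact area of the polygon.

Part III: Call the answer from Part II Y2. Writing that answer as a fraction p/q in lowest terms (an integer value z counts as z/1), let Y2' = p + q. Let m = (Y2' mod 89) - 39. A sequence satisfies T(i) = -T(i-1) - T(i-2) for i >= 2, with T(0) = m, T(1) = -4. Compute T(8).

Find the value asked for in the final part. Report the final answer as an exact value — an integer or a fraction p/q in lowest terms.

-12

Part I: 76386 = 2 * 3 * 29 * 439; sigma = (1 + 2) * (1 + 3) * (1 + 29) * (1 + 439) = 3 * 4 * 30 * 440 = 158400; answer 158400
Part II: Y1 = 158400; r = -16; cross terms: (-16*17 - -20*-26)=-792, (-20*36 - -23*17)=-329, (-23*-26 - -16*36)=1174; twice the area = |53| = 53; area = 53/2; answer 53/2
Part III: Y2 = 53/2; threaded value p + q = 55; m = 16; T(2) = -1*(-4) - 1*(16) = -12; iterating: T(2)=-12, T(3)=16, T(4)=-4, T(5)=-12, T(6)=16, T(7)=-4, T(8)=-12; answer -12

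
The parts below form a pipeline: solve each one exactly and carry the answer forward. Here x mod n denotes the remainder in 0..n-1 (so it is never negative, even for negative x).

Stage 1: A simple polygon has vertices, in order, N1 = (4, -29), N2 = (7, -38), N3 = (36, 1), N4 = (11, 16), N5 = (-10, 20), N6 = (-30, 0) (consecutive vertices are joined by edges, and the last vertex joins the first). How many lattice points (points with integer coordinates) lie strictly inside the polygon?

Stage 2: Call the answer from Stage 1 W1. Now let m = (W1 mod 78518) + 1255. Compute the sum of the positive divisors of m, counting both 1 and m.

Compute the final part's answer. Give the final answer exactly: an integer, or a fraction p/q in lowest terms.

3300

Stage 1: cross terms: (4*-38 - 7*-29)=51, (7*1 - 36*-38)=1375, (36*16 - 11*1)=565, (11*20 - -10*16)=380, (-10*0 - -30*20)=600, (-30*-29 - 4*0)=870; twice the area = |3841| = 3841; area = 3841/2; boundary points = 3 + 1 + 5 + 1 + 20 + 1 = 31; strictly interior points = area - boundary/2 + 1 = 1906; answer 1906
Stage 2: W1 = 1906; m = 3161; 3161 = 29 * 109; sigma = (1 + 29) * (1 + 109) = 30 * 110 = 3300; answer 3300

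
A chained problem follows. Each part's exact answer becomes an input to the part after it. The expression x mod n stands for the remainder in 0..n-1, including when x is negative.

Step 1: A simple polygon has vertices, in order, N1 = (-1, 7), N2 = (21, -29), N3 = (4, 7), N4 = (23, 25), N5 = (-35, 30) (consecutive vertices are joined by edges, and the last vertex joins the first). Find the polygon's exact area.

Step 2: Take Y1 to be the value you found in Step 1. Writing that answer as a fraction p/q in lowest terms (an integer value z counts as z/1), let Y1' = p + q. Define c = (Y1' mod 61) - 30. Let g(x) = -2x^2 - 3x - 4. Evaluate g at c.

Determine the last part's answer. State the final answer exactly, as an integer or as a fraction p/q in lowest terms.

-633

Step 1: cross terms: (-1*-29 - 21*7)=-118, (21*7 - 4*-29)=263, (4*25 - 23*7)=-61, (23*30 - -35*25)=1565, (-35*7 - -1*30)=-215; twice the area = |1434| = 1434; area = 717; answer 717
Step 2: Y1 = 717; threaded value p + q = 718; c = 17; -2*(17)^2 - 3*(17)^1 - 4 = (-578) + (-51) + (-4) = -633; answer -633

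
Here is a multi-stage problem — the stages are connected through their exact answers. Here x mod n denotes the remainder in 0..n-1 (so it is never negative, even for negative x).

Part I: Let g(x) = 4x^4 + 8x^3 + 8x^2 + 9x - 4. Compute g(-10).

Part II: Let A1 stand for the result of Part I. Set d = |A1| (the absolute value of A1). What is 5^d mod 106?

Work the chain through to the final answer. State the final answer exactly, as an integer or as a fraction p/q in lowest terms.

17

Part I: 4*(-10)^4 + 8*(-10)^3 + 8*(-10)^2 + 9*(-10)^1 - 4 = (40000) + (-8000) + (800) + (-90) + (-4) = 32706; answer 32706
Part II: A1 = 32706; d = 32706; squarings mod 106: 5^1=5, 5^2=25, 5^4=95, 5^8=15, 5^16=13, 5^32=63, 5^64=47, 5^128=89, 5^256=77, 5^512=99, 5^1024=49, 5^2048=69, 5^4096=97, 5^8192=81, 5^16384=95; 5^32706 = 5^2 * 5^64 * 5^128 * 5^256 * 5^512 * 5^1024 * 5^2048 * 5^4096 * 5^8192 * 5^16384 = 17 (mod 106); answer 17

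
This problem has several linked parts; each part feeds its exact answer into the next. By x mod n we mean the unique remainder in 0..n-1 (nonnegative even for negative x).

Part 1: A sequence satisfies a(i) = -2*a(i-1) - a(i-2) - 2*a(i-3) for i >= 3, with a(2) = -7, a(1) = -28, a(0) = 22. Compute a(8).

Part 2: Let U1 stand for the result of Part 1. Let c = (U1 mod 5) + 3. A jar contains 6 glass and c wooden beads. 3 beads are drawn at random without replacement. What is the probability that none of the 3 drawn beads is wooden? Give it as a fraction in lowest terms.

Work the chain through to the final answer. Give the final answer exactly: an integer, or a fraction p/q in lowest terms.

Part 1: a(3) = -2*(-7) - 1*(-28) - 2*(22) = -2; iterating: a(3)=-2, a(4)=67, a(5)=-118, a(6)=173, a(7)=-362, a(8)=787; answer 787
Part 2: U1 = 787; c = 5; total draws C(11,3) = 165; favorable C(6,3) = 20; P = 4/33; answer 4/33

4/33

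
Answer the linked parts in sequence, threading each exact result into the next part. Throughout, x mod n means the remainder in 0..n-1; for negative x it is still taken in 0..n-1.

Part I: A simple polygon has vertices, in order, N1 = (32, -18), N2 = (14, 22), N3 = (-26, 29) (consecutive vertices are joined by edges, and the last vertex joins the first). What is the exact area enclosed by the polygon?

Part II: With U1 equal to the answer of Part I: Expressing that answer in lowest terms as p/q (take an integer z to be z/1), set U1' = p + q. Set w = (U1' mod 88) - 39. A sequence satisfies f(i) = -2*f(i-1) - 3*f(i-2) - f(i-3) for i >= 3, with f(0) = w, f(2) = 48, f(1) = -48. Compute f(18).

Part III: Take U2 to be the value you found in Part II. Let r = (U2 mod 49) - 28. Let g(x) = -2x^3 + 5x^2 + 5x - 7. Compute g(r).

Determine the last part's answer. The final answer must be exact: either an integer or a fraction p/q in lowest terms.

23599

Part I: cross terms: (32*22 - 14*-18)=956, (14*29 - -26*22)=978, (-26*-18 - 32*29)=-460; twice the area = |1474| = 1474; area = 737; answer 737
Part II: U1 = 737; threaded value p + q = 738; w = -5; f(3) = -2*(48) - 3*(-48) - 1*(-5) = 53; iterating: f(3)=53, f(4)=-202, f(5)=197, f(6)=159, f(7)=-707, f(8)=740, f(9)=482, f(10)=-2477, f(11)=2768, f(12)=1413, f(13)=-8653, f(14)=10299, f(15)=3948, f(16)=-30140, f(17)=38137, f(18)=10198; answer 10198
Part III: U2 = 10198; r = -22; -2*(-22)^3 + 5*(-22)^2 + 5*(-22)^1 - 7 = (21296) + (2420) + (-110) + (-7) = 23599; answer 23599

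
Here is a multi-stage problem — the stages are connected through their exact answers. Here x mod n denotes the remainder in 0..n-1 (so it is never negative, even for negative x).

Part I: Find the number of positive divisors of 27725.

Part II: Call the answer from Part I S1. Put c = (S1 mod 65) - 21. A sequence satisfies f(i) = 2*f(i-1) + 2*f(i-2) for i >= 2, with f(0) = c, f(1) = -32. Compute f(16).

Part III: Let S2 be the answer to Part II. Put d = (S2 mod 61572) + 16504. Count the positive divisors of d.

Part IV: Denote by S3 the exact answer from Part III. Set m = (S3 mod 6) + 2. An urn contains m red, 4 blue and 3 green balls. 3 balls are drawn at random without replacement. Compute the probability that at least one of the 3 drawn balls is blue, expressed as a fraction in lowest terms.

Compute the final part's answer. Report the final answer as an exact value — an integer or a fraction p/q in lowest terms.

Part I: 27725 = 5^2 * 1109; number of divisors = (2+1) * (1+1) = 6; answer 6
Part II: S1 = 6; c = -15; f(2) = 2*(-32) + 2*(-15) = -94; iterating: f(2)=-94, f(3)=-252, f(4)=-692, f(5)=-1888, f(6)=-5160, f(7)=-14096, f(8)=-38512, f(9)=-105216, f(10)=-287456, f(11)=-785344, f(12)=-2145600, f(13)=-5861888, f(14)=-16014976, f(15)=-43753728, f(16)=-119537408; answer -119537408
Part III: S2 = -119537408; d = 51920; 51920 = 2^4 * 5 * 11 * 59; number of divisors = (4+1) * (1+1) * (1+1) * (1+1) = 40; answer 40
Part IV: S3 = 40; m = 6; total draws C(13,3) = 286; complement C(9,3) = 84; favorable 286 - 84 = 202; P = 101/143; answer 101/143

101/143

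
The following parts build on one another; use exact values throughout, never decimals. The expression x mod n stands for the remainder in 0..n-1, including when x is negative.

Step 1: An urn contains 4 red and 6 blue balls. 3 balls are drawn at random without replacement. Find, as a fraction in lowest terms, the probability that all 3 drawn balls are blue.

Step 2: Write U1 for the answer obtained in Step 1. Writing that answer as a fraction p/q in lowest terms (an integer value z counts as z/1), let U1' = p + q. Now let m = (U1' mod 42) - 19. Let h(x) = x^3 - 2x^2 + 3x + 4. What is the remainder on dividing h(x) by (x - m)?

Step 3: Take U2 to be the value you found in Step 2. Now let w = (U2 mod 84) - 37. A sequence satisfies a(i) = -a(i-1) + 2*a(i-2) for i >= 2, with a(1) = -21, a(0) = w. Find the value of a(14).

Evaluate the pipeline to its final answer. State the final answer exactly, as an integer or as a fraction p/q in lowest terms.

Step 1: total draws C(10,3) = 120; favorable C(6,3) = 20; P = 1/6; answer 1/6
Step 2: U1 = 1/6; threaded value p + q = 7; m = -12; remainder = value at the root: 1*(-12)^3 - 2*(-12)^2 + 3*(-12)^1 + 4 = (-1728) + (-288) + (-36) + (4) = -2048; answer -2048
Step 3: U2 = -2048; w = 15; a(2) = -1*(-21) + 2*(15) = 51; iterating: a(2)=51, a(3)=-93, a(4)=195, a(5)=-381, a(6)=771, a(7)=-1533, a(8)=3075, a(9)=-6141, a(10)=12291, a(11)=-24573, a(12)=49155, a(13)=-98301, a(14)=196611; answer 196611

196611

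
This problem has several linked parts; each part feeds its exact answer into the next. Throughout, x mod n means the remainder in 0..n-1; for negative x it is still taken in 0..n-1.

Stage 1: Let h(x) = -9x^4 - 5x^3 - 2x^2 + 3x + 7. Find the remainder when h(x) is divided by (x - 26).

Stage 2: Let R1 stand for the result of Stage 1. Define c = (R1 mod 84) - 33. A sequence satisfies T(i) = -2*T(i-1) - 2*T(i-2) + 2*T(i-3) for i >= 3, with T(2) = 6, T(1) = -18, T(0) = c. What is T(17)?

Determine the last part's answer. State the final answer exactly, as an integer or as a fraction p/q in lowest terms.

Stage 1: remainder = value at the root: -9*(26)^4 - 5*(26)^3 - 2*(26)^2 + 3*(26)^1 + 7 = (-4112784) + (-87880) + (-1352) + (78) + (7) = -4201931; answer -4201931
Stage 2: R1 = -4201931; c = -32; T(3) = -2*(6) - 2*(-18) + 2*(-32) = -40; iterating: T(3)=-40, T(4)=32, T(5)=28, T(6)=-200, T(7)=408, T(8)=-360, T(9)=-496, T(10)=2528, T(11)=-4784, T(12)=3520, T(13)=7584, T(14)=-31776, T(15)=55424, T(16)=-32128, T(17)=-110144; answer -110144

-110144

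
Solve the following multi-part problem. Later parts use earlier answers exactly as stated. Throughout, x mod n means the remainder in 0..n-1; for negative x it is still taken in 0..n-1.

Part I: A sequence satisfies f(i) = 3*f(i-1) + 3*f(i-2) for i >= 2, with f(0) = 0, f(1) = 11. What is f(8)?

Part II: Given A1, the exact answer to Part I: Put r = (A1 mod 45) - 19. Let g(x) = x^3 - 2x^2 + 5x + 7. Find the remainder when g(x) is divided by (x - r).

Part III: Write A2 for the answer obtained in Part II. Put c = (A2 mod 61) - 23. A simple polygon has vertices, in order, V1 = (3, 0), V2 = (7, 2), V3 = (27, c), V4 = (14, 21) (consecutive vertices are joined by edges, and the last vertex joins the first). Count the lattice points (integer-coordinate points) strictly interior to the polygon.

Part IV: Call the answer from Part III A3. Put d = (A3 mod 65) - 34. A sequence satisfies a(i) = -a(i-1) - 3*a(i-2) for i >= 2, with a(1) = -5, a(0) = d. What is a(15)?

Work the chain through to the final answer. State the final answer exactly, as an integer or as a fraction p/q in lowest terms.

-58619

Part I: f(2) = 3*(11) + 3*(0) = 33; iterating: f(2)=33, f(3)=132, f(4)=495, f(5)=1881, f(6)=7128, f(7)=27027, f(8)=102465; answer 102465
Part II: A1 = 102465; r = -19; remainder = value at the root: 1*(-19)^3 - 2*(-19)^2 + 5*(-19)^1 + 7 = (-6859) + (-722) + (-95) + (7) = -7669; answer -7669
Part III: A2 = -7669; c = -6; cross terms: (3*2 - 7*0)=6, (7*-6 - 27*2)=-96, (27*21 - 14*-6)=651, (14*0 - 3*21)=-63; twice the area = |498| = 498; area = 249; boundary points = 2 + 4 + 1 + 1 = 8; strictly interior points = area - boundary/2 + 1 = 246; answer 246
Part IV: A3 = 246; d = 17; a(2) = -1*(-5) - 3*(17) = -46; iterating: a(2)=-46, a(3)=61, a(4)=77, a(5)=-260, a(6)=29, a(7)=751, a(8)=-838, a(9)=-1415, a(10)=3929, a(11)=316, a(12)=-12103, a(13)=11155, a(14)=25154, a(15)=-58619; answer -58619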